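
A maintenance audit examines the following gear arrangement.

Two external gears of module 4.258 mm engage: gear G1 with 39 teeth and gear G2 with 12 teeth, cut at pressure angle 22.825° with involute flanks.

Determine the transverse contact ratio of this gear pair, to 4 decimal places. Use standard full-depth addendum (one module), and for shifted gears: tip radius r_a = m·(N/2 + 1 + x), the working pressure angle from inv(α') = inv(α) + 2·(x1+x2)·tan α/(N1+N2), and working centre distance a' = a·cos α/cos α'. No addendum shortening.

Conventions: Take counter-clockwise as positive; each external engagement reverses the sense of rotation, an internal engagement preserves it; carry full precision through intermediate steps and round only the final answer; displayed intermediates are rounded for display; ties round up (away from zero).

1.4711

recognized (one external pair, fixed centres): single-mesh tooth geometry, m = 4.258, N1 = 39, N2 = 12
base radii: r_b1 = 76.529173, r_b2 = 23.547438
tip radii: r_a1 = 87.289000, r_a2 = 29.806000
no profile shift: α' = α, a' = a
action lengths: √(r_a1²−r_b1²) = 41.983988, √(r_a2²−r_b2²) = 18.273363
base pitch p_b = π·m·cos α = 12.329410
CR = (41.983988 + 18.273363 − 108.579000·sin 22.82500°)/12.329410 = 1.471086
contact ratio ≈ 1.4711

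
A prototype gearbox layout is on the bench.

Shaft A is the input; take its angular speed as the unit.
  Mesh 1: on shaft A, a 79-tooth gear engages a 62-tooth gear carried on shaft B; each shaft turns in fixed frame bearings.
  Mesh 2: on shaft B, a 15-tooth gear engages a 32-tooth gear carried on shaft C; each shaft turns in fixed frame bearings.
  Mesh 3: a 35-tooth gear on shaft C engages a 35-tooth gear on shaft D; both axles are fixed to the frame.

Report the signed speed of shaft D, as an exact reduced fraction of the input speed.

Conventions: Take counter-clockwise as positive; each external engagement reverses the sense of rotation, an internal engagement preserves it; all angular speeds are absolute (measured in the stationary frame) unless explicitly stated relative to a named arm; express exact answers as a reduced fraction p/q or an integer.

3-mesh fixed-axis compound train (all bearings frame-fixed)
mesh 1 [79T→62T]: |ω|/ω_in = 1×79/62 = 79/62, sense flips to −
mesh 2 [15T→32T]: |ω|/ω_in = (79/62)×15/32 = 1185/1984, sense flips to +
mesh 3 [35T→35T]: |ω|/ω_in = (1185/1984)×35/35 = 1185/1984, sense flips to −
signed output speed (× input speed) = -1185/1984

-1185/1984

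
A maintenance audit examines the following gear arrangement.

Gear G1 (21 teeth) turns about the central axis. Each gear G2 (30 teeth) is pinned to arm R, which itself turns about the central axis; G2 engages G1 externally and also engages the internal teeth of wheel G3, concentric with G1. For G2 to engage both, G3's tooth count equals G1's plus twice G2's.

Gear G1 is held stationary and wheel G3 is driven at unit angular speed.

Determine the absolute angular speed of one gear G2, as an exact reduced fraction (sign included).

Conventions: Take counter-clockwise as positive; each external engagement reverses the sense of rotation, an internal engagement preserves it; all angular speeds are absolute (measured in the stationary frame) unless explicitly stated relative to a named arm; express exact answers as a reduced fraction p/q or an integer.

recognized (axles ride arm R): planetary set, 21/30/81 teeth
ring teeth: 21 + 2·30 = 81
21(ω_sun−ω_arm) = −81(ω_ring−ω_arm),  ω_sun = 0, ω_ring = 1
21(0−ω_arm) = −81(1−ω_arm)  ⇒  102·ω_arm = 81  ⇒  ω_arm = 27/34
sun–planet mesh: 21·(0−27/34) = −30·(ω_p−ω_arm)  ⇒  ω_p−ω_arm = 189/340
ω_p = 27/34 + 189/340 = 27/20
exact speed ratio = 27/20

27/20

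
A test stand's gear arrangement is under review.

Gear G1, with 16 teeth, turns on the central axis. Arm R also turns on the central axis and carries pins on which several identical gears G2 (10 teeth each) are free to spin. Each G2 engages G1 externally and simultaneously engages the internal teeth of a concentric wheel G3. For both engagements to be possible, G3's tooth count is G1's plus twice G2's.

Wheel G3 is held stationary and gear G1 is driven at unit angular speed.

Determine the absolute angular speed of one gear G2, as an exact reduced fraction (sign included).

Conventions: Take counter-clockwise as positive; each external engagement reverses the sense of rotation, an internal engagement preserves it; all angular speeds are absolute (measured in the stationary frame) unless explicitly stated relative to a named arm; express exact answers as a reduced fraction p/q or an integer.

class = planetary set [G3 = 16+2·10 = 36; Willis about the carrier]
ring teeth: 16 + 2·10 = 36
16(ω_sun−ω_arm) = −36(ω_ring−ω_arm),  ω_ring = 0, ω_sun = 1
16(1−ω_arm) = −36(0−ω_arm)  ⇒  52·ω_arm = 16  ⇒  ω_arm = 4/13
sun–planet mesh: 16·(1−4/13) = −10·(ω_p−ω_arm)  ⇒  ω_p−ω_arm = -72/65
ω_p = 4/13 − 72/65 = -4/5
exact speed ratio = -4/5

-4/5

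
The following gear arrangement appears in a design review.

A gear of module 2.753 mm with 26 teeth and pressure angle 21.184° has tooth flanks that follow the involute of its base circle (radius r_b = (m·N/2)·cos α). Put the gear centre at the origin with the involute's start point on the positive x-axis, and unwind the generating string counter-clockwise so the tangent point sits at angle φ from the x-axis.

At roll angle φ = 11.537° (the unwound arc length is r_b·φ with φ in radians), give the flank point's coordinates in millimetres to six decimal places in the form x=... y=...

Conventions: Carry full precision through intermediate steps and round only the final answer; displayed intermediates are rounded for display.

topology: single-mesh involute geometry — m = 2.753, N = 26
pitch radius r_p = m·N/2 = 2.753·26/2 = 35.789000
base radius r_b = r_p·cos α = 35.789000·cos 21.184° = 33.370549
roll angle φ = 11.537° = 0.20135864 rad
x = r_b·(cos φ + φ·sin φ) = 34.040217
y = r_b·(sin φ − φ·cos φ) = 0.090446

x=34.040217 y=0.090446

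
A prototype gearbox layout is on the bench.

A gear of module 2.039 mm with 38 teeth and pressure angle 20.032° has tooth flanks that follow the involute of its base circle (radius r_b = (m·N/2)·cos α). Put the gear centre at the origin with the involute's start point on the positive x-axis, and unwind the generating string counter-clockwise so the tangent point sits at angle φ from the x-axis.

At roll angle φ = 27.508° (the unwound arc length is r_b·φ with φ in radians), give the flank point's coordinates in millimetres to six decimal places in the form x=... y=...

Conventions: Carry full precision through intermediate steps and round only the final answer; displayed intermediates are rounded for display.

x=40.353375 y=1.311935

topology: single-mesh involute geometry — m = 2.039, N = 38
pitch radius r_p = m·N/2 = 2.039·38/2 = 38.741000
base radius r_b = r_p·cos α = 38.741000·cos 20.032° = 36.397226
roll angle φ = 27.508° = 0.48010517 rad
x = r_b·(cos φ + φ·sin φ) = 40.353375
y = r_b·(sin φ − φ·cos φ) = 1.311935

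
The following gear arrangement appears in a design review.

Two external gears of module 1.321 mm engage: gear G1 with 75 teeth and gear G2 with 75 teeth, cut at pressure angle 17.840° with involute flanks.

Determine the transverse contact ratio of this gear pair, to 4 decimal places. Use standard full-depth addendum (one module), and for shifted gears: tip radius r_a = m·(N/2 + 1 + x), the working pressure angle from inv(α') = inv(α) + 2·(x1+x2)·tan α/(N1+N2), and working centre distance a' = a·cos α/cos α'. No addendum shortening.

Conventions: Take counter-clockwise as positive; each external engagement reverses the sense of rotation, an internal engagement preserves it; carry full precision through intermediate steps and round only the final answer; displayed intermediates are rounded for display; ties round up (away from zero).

1.9617

recognized (one external pair, fixed centres): single-mesh tooth geometry, m = 1.321, N1 = 75, N2 = 75
base radii: r_b1 = 47.155526, r_b2 = 47.155526
tip radii: r_a1 = 50.858500, r_a2 = 50.858500
no profile shift: α' = α, a' = a
action lengths: √(r_a1²−r_b1²) = 19.051073, √(r_a2²−r_b2²) = 19.051073
base pitch p_b = π·m·cos α = 3.950492
CR = (19.051073 + 19.051073 − 99.075000·sin 17.84000°)/3.950492 = 1.961663
contact ratio ≈ 1.9617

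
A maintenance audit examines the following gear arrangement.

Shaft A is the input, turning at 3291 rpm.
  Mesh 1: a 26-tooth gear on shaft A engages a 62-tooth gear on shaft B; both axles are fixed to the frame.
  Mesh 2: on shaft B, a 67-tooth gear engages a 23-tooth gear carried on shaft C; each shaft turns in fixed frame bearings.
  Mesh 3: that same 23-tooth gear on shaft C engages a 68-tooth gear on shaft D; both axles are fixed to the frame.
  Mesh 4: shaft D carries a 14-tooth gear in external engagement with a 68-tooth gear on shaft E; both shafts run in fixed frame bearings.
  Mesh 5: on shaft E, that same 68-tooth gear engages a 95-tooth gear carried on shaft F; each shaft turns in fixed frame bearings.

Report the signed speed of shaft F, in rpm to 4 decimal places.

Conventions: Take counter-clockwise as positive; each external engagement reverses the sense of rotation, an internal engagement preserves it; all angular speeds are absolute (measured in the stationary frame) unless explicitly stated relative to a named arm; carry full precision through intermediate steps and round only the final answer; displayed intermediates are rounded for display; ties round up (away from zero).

topology: fixed-axis compound train — 5 meshes, A→F
mesh 1 [26T→62T]: ω = 3291.0000×26/62 = 1380.0968 rpm, sense flips to −
mesh 2 [67T→23T]: ω = 1380.0968×67/23 = 4020.2819 rpm, sense flips to +
mesh 3 [23T→68T]: ω = 4020.2819×23/68 = 1359.8012 rpm, sense flips to −
mesh 4 [14T→68T]: ω = 1359.8012×14/68 = 279.9591 rpm, sense flips to +
mesh 5 [68T→95T]: ω = 279.9591×68/95 = 200.3918 rpm, sense flips to −
signed output speed = -200.3918 rpm

-200.3918 rpm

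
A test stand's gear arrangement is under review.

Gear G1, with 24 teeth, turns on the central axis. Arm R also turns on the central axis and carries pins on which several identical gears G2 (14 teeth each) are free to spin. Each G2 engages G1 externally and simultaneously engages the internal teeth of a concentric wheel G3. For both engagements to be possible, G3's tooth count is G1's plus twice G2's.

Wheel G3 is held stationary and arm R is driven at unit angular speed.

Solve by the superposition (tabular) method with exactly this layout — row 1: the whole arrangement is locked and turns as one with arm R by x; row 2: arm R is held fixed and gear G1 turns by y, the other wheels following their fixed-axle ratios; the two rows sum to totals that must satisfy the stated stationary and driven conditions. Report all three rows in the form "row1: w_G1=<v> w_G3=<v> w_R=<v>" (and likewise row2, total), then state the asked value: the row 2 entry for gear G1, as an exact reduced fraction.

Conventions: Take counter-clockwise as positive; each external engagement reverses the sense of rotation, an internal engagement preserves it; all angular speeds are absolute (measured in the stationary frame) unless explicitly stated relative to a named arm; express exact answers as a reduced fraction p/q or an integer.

class = planetary set [G3 = 24+2·14 = 52; Willis about the carrier]
row 1: whole set turns with the arm by x
row 2 (arm held, sun turns y): ω_ring = −(24/52)·y, ω_arm = 0
boundary: total ω_ring = x − (24/52)·y = 0 and total ω_arm = x = 1  ⇒  y = 13/6, x = 1
row 2 ring = −(24/52)·13/6 = -1
totals (row 1 + row 2): sun 1 + 13/6 = 19/6, ring 1 + (-1) = 0, arm 1 + 0 = 1
asked cell (row2, sun) = 13/6

row1: w_G1=1 w_G3=1 w_R=1
row2: w_G1=13/6 w_G3=-1 w_R=0
total: w_G1=19/6 w_G3=0 w_R=1
asked value: 13/6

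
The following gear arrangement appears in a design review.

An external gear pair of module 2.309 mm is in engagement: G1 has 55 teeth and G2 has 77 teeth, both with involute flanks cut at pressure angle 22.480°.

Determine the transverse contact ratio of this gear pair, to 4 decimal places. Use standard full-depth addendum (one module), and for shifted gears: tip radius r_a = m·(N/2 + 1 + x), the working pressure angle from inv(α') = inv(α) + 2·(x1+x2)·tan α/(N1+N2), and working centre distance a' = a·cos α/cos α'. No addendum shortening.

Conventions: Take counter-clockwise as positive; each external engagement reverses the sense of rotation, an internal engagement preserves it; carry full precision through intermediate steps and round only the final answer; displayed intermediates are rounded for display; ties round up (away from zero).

recognized (one external pair, fixed centres): single-mesh tooth geometry, m = 2.309, N1 = 55, N2 = 77
base radii: r_b1 = 58.672519, r_b2 = 82.141527
tip radii: r_a1 = 65.806500, r_a2 = 91.205500
no profile shift: α' = α, a' = a
action lengths: √(r_a1²−r_b1²) = 29.799848, √(r_a2²−r_b2²) = 39.638527
base pitch p_b = π·m·cos α = 6.702733
CR = (29.799848 + 39.638527 − 152.394000·sin 22.48000°)/6.702733 = 1.666315
contact ratio ≈ 1.6663

1.6663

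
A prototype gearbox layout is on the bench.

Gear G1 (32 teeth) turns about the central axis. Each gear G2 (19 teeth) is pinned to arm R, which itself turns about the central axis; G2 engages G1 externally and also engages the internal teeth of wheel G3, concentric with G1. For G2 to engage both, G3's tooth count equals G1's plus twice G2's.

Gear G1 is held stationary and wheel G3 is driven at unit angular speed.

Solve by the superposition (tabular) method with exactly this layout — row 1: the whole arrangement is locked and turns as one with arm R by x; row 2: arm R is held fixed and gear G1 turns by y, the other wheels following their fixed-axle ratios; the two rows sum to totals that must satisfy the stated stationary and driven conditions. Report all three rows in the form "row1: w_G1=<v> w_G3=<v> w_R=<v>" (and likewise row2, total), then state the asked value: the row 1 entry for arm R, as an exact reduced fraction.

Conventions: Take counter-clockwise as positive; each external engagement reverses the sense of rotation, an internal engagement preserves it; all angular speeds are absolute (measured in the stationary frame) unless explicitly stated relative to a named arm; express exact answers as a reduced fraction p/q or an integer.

row1: w_G1=35/51 w_G3=35/51 w_R=35/51
row2: w_G1=-35/51 w_G3=16/51 w_R=0
total: w_G1=0 w_G3=1 w_R=35/51
asked value: 35/51

class = planetary set [G3 = 32+2·19 = 70; Willis about the carrier]
row 1 — lock + rotate with arm: ω_sun = ω_ring = ω_arm = x
row 2 — arm fixed, fixed-axis ratios: sun y, ring −(32/70)·y, arm 0
boundary: total ω_sun = x + y = 0 and total ω_ring = x − (32/70)·y = 1  ⇒  y = -35/51, x = 35/51
row 2 ring = −(32/70)·(-35/51) = 16/51
totals (row 1 + row 2): sun 35/51 + (-35/51) = 0, ring 35/51 + 16/51 = 1, arm 35/51 + 0 = 35/51
asked cell (row1, arm) = 35/51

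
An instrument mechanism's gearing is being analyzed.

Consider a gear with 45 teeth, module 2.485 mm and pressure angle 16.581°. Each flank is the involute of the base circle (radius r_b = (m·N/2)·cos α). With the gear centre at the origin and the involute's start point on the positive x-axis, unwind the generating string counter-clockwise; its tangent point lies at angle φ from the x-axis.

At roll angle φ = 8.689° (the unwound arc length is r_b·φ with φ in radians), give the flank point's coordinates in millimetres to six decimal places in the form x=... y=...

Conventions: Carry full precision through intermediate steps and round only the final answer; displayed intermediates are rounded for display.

x=54.200175 y=0.062156

single-mesh involute tooth geometry (45T wheel at module 2.485)
pitch radius r_p = m·N/2 = 2.485·45/2 = 55.912500
base radius r_b = r_p·cos α = 55.912500·cos 16.581° = 53.587505
roll angle φ = 8.689° = 0.15165166 rad
x = r_b·(cos φ + φ·sin φ) = 54.200175
y = r_b·(sin φ − φ·cos φ) = 0.062156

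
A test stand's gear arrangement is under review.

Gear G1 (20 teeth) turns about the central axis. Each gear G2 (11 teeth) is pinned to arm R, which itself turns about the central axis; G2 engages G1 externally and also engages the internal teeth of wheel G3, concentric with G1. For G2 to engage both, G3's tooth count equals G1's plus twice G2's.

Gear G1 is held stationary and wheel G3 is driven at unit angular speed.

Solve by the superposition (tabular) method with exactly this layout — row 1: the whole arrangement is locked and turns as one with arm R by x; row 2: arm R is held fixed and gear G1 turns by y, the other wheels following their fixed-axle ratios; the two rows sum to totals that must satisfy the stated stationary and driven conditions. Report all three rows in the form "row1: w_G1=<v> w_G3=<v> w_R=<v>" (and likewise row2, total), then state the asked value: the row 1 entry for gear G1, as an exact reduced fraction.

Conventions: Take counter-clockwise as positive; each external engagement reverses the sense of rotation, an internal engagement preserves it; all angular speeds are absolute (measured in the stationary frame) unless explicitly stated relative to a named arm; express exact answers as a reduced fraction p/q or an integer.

row1: w_G1=21/31 w_G3=21/31 w_R=21/31
row2: w_G1=-21/31 w_G3=10/31 w_R=0
total: w_G1=0 w_G3=1 w_R=21/31
asked value: 21/31

topology: planetary set — G1 20T / G2 11T / G3 42T, arm = carrier (Willis)
row 1 (train locked, turned with arm): all members turn x
row 2: sun turns y, ring = −(20/42)·y, arm 0
boundary: total ω_sun = x + y = 0 and total ω_ring = x − (20/42)·y = 1  ⇒  y = -21/31, x = 21/31
row 2 ring = −(20/42)·(-21/31) = 10/31
totals (row 1 + row 2): sun 21/31 + (-21/31) = 0, ring 21/31 + 10/31 = 1, arm 21/31 + 0 = 21/31
asked cell (row1, sun) = 21/31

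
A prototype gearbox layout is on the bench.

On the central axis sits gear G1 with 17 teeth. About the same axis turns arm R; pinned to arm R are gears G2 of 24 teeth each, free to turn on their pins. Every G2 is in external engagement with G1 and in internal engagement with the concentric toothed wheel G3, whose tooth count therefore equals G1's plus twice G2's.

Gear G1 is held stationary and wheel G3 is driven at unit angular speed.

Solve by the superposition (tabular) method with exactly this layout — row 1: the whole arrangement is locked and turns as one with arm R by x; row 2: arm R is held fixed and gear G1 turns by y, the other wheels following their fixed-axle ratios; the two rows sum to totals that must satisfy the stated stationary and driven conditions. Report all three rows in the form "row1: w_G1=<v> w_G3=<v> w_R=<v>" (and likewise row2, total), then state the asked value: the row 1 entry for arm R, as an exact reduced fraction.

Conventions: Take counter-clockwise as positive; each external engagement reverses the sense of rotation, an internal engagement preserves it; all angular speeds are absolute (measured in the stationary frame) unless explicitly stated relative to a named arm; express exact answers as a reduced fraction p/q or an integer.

row1: w_G1=65/82 w_G3=65/82 w_R=65/82
row2: w_G1=-65/82 w_G3=17/82 w_R=0
total: w_G1=0 w_G3=1 w_R=65/82
asked value: 65/82

recognized (axles ride arm R): planetary set, 17/24/65 teeth
row 1: whole set turns with the arm by x
superposition row 2 [arm held]: sun y, ring −(17/65)·y, arm 0
boundary: total ω_sun = x + y = 0 and total ω_ring = x − (17/65)·y = 1  ⇒  y = -65/82, x = 65/82
row 2 ring = −(17/65)·(-65/82) = 17/82
totals (row 1 + row 2): sun 65/82 + (-65/82) = 0, ring 65/82 + 17/82 = 1, arm 65/82 + 0 = 65/82
asked cell (row1, arm) = 65/82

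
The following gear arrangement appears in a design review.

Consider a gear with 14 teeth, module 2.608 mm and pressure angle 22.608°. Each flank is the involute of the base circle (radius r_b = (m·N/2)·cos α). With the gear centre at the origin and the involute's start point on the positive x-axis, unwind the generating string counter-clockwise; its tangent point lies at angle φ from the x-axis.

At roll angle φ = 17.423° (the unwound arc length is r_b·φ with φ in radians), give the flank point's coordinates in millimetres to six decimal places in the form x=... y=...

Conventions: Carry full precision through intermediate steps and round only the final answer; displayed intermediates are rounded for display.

single-mesh involute tooth geometry (14T wheel at module 2.608)
pitch radius r_p = m·N/2 = 2.608·14/2 = 18.256000
base radius r_b = r_p·cos α = 18.256000·cos 22.608° = 16.853146
roll angle φ = 17.423° = 0.30408872 rad
x = r_b·(cos φ + φ·sin φ) = 17.614430
y = r_b·(sin φ − φ·cos φ) = 0.156509

x=17.614430 y=0.156509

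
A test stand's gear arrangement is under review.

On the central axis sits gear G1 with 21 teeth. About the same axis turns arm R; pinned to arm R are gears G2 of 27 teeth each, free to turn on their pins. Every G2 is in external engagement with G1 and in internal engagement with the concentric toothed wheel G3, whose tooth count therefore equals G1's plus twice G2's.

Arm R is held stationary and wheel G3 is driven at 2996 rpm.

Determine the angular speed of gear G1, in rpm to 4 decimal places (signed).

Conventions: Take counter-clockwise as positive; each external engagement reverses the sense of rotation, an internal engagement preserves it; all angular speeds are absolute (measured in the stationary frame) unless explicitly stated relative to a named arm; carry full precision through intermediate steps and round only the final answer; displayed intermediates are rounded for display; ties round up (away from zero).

-10700.0000 rpm

planetary set (21T centre, 27T on arm, 75T internal) — Willis relation
normalise by the input: solve with ω_ring = 1, then scale by 2996 rpm
ring teeth: 21 + 2·27 = 75
21(ω_sun−ω_arm) = −75(ω_ring−ω_arm),  ω_arm = 0, ω_ring = 1
ω_sun = 0 − (75/21)(1−0) = -25/7
scale: ω_sun = -25/7 × 2996 rpm = -10700.0000 rpm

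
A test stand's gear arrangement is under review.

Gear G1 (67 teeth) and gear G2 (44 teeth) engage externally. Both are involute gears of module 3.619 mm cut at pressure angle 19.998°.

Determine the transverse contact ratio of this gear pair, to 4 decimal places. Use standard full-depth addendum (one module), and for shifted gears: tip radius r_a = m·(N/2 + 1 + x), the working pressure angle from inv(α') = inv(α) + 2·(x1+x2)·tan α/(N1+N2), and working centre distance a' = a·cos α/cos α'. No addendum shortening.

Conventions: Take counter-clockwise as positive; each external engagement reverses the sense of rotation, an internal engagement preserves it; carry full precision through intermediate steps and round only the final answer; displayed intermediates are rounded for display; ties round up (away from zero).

single-mesh involute tooth geometry (67T engaging 44T at module 3.619)
base radii: r_b1 = 113.926492, r_b2 = 74.817398
tip radii: r_a1 = 124.855500, r_a2 = 83.237000
no profile shift: α' = α, a' = a
action lengths: √(r_a1²−r_b1²) = 51.084737, √(r_a2²−r_b2²) = 36.479517
base pitch p_b = π·m·cos α = 10.683899
CR = (51.084737 + 36.479517 − 200.854500·sin 19.99800°)/10.683899 = 1.766636
contact ratio ≈ 1.7666

1.7666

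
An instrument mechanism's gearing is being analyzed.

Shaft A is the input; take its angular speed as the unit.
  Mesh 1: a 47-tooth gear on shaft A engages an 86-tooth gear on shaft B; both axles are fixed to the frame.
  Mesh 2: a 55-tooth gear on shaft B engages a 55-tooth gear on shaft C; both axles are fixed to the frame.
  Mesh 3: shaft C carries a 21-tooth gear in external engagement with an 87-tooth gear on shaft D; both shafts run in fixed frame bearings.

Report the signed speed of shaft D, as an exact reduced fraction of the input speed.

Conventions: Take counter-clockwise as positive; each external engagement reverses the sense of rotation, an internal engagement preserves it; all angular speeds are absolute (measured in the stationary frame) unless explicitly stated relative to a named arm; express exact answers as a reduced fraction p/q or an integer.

-329/2494

3-mesh fixed-axis compound train (all bearings frame-fixed)
mesh 1 [47T→86T]: |ω|/ω_in = 1×47/86 = 47/86, sense flips to −
mesh 2 [55T→55T]: |ω|/ω_in = (47/86)×55/55 = 47/86, sense flips to +
mesh 3 [21T→87T]: |ω|/ω_in = (47/86)×21/87 = 329/2494, sense flips to −
signed output speed (× input speed) = -329/2494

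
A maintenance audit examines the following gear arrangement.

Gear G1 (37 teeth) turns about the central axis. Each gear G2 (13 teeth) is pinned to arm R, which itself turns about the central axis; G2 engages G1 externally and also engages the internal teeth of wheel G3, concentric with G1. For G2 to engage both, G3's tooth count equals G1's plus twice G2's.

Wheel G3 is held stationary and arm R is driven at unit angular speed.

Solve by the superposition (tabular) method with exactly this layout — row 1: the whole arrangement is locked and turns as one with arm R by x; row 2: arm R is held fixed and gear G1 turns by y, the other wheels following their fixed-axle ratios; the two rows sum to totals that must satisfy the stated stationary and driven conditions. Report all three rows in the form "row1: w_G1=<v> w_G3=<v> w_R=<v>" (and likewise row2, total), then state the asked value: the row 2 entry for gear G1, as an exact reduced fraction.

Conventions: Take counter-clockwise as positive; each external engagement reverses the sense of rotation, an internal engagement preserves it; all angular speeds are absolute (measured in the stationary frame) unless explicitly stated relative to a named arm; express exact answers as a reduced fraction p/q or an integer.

recognized (axles ride arm R): planetary set, 37/13/63 teeth
row 1 — lock + rotate with arm: ω_sun = ω_ring = ω_arm = x
superposition row 2 [arm held]: sun y, ring −(37/63)·y, arm 0
boundary: total ω_ring = x − (37/63)·y = 0 and total ω_arm = x = 1  ⇒  y = 63/37, x = 1
row 2 ring = −(37/63)·63/37 = -1
totals (row 1 + row 2): sun 1 + 63/37 = 100/37, ring 1 + (-1) = 0, arm 1 + 0 = 1
asked cell (row2, sun) = 63/37

row1: w_G1=1 w_G3=1 w_R=1
row2: w_G1=63/37 w_G3=-1 w_R=0
total: w_G1=100/37 w_G3=0 w_R=1
asked value: 63/37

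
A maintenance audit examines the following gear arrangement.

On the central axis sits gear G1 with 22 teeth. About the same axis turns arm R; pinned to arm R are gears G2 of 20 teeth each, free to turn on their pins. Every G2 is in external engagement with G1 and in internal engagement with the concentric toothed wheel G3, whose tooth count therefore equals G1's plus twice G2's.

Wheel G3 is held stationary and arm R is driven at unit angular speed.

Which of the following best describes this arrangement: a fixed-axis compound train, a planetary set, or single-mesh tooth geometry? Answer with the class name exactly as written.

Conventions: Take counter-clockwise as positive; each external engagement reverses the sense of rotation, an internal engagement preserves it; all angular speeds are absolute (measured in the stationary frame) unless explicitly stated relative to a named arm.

planetary set

recognized (axles ride arm R): planetary set, 22/20/62 teeth
classification: planetary set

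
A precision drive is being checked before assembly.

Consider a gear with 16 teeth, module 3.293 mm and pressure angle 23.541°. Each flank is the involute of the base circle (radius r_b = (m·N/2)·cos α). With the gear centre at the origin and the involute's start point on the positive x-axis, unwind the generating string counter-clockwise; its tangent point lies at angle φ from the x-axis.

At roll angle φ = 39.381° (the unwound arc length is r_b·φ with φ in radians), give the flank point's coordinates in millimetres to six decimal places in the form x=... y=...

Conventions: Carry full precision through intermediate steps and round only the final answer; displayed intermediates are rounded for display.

class = single-mesh tooth geometry [base-circle involute, m = 3.293, 16T]
pitch radius r_p = m·N/2 = 3.293·16/2 = 26.344000
base radius r_b = r_p·cos α = 26.344000·cos 23.541° = 24.151507
roll angle φ = 39.381° = 0.68732811 rad
x = r_b·(cos φ + φ·sin φ) = 29.200042
y = r_b·(sin φ − φ·cos φ) = 2.492631

x=29.200042 y=2.492631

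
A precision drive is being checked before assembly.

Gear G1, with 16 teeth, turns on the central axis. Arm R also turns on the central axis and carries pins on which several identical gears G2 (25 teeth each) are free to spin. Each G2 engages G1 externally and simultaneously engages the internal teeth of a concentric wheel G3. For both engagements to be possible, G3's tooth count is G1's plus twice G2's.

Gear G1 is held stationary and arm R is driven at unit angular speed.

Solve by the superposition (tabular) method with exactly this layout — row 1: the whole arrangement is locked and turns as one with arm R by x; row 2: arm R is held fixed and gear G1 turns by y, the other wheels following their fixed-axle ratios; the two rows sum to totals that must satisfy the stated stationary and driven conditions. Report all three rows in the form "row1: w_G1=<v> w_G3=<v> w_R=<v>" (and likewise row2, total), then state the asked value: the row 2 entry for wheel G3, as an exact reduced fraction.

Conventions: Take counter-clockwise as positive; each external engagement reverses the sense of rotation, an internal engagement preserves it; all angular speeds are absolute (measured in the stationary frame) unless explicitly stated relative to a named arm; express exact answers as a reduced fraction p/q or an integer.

topology: planetary set — G1 16T / G2 25T / G3 66T, arm = carrier (Willis)
row 1 (train locked, turned with arm): all members turn x
row 2: sun turns y, ring = −(16/66)·y, arm 0
boundary: total ω_sun = x + y = 0 and total ω_arm = x = 1  ⇒  y = -1, x = 1
row 2 ring = −(16/66)·(-1) = 8/33
totals (row 1 + row 2): sun 1 + (-1) = 0, ring 1 + 8/33 = 41/33, arm 1 + 0 = 1
asked cell (row2, ring) = 8/33

row1: w_G1=1 w_G3=1 w_R=1
row2: w_G1=-1 w_G3=8/33 w_R=0
total: w_G1=0 w_G3=41/33 w_R=1
asked value: 8/33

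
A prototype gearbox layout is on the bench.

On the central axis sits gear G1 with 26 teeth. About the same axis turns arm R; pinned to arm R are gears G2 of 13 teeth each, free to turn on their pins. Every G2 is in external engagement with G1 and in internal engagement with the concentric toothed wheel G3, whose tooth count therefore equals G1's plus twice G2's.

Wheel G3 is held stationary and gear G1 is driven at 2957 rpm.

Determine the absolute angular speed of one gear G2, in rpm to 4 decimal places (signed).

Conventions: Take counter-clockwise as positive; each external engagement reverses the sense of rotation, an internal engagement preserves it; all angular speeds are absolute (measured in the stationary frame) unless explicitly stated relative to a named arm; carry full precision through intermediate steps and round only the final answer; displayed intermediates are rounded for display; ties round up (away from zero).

-2957.0000 rpm

topology: planetary set — G1 26T / G2 13T / G3 52T, arm = carrier (Willis)
normalise by the input: solve with ω_sun = 1, then scale by 2957 rpm
ring teeth: 26 + 2·13 = 52
26(ω_sun−ω_arm) = −52(ω_ring−ω_arm),  ω_ring = 0, ω_sun = 1
26(1−ω_arm) = −52(0−ω_arm)  ⇒  78·ω_arm = 26  ⇒  ω_arm = 1/3
sun–planet mesh: 26·(1−1/3) = −13·(ω_p−ω_arm)  ⇒  ω_p−ω_arm = -4/3
ω_p = 1/3 − 4/3 = -1
scale: ω_p = -1 × 2957 rpm = -2957.0000 rpm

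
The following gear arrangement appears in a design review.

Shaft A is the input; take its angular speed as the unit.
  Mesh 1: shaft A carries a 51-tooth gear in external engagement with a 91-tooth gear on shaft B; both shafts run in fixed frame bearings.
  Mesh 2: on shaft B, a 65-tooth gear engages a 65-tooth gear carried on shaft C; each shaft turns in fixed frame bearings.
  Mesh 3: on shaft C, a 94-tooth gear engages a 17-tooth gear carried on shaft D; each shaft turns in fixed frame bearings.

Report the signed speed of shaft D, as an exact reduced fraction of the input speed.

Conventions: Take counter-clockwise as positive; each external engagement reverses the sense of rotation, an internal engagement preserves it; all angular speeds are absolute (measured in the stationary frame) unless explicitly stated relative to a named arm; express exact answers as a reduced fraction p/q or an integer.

-282/91

3-mesh fixed-axis compound train (all bearings frame-fixed)
mesh 1 [51T→91T]: |ω|/ω_in = 1×51/91 = 51/91, sense flips to −
mesh 2 [65T→65T]: |ω|/ω_in = (51/91)×65/65 = 51/91, sense flips to +
mesh 3 [94T→17T]: |ω|/ω_in = (51/91)×94/17 = 282/91, sense flips to −
signed output speed (× input speed) = -282/91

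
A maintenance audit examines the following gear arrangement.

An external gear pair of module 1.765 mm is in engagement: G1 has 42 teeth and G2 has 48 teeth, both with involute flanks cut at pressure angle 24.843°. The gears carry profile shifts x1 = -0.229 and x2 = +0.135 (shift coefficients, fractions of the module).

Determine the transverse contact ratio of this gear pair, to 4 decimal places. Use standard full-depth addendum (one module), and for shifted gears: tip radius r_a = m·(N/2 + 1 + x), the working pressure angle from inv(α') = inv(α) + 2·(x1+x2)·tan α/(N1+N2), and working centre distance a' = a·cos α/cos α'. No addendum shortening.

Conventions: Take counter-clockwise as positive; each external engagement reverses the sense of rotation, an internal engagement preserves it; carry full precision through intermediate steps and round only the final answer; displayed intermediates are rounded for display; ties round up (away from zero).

single-mesh involute tooth geometry (42T engaging 48T at module 1.765)
base radii: r_b1 = 33.635095, r_b2 = 38.440108
tip radii: r_a1 = 38.425815, r_a2 = 44.363275
inv(α') = inv(24.843°) + 2·(-0.229+0.135)·tan α/(42+48) = 0.02841666  ⇒  α' = 24.58137°
a' = a·cos α / cos α' = 79.4250·cos 24.843°/cos 24.58137° = 79.258269
action lengths: √(r_a1²−r_b1²) = 18.580195, √(r_a2²−r_b2²) = 22.146292
base pitch p_b = π·m·cos α = 5.031798
CR = (18.580195 + 22.146292 − 79.258269·sin 24.58137°)/5.031798 = 1.541442
contact ratio ≈ 1.5414

1.5414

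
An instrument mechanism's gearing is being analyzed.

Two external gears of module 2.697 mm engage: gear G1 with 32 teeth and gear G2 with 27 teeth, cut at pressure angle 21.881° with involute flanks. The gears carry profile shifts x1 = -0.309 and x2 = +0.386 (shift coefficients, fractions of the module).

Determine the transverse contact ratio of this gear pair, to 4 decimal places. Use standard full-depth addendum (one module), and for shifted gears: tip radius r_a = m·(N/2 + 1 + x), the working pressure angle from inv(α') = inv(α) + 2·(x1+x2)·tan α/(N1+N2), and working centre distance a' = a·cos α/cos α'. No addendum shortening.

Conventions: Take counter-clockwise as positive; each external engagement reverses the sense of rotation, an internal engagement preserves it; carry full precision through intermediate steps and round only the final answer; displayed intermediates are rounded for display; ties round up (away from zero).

single-mesh involute tooth geometry (32T engaging 27T at module 2.697)
base radii: r_b1 = 40.043325, r_b2 = 33.786556
tip radii: r_a1 = 45.015627, r_a2 = 40.147542
inv(α') = inv(21.881°) + 2·(-0.309+0.386)·tan α/(32+27) = 0.02076505  ⇒  α' = 22.24658°
a' = a·cos α / cos α' = 79.5615·cos 21.881°/cos 22.24658° = 79.767528
action lengths: √(r_a1²−r_b1²) = 20.565475, √(r_a2²−r_b2²) = 21.686258
base pitch p_b = π·m·cos α = 7.862489
CR = (20.565475 + 21.686258 − 79.767528·sin 22.24658°)/7.862489 = 1.532883
contact ratio ≈ 1.5329

1.5329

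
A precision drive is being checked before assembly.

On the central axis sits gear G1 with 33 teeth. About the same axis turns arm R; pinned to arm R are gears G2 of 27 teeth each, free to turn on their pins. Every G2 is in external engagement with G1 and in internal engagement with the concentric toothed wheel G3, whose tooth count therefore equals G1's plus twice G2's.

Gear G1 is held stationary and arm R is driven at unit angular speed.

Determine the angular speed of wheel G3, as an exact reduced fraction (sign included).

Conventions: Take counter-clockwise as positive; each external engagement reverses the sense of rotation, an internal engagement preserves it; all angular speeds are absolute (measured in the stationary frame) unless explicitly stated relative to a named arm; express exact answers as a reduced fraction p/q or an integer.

40/29

planetary set (33T centre, 27T on arm, 87T internal) — Willis relation
ring teeth: 33 + 2·27 = 87
33(ω_sun−ω_arm) = −87(ω_ring−ω_arm),  ω_sun = 0, ω_arm = 1
ω_ring = 1 − (33/87)(0−1) = 40/29
exact speed ratio = 40/29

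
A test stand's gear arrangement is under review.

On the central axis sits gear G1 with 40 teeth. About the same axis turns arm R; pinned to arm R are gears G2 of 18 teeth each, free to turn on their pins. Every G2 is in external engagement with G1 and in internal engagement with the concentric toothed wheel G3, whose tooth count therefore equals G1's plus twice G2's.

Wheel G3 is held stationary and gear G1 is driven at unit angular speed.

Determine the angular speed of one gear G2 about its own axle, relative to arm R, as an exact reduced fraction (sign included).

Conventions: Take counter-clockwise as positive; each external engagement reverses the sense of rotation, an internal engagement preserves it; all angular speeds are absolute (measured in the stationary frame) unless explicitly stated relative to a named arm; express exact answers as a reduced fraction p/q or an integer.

-380/261

recognized (axles ride arm R): planetary set, 40/18/76 teeth
ring teeth: 40 + 2·18 = 76
40(ω_sun−ω_arm) = −76(ω_ring−ω_arm),  ω_ring = 0, ω_sun = 1
40(1−ω_arm) = −76(0−ω_arm)  ⇒  116·ω_arm = 40  ⇒  ω_arm = 10/29
sun–planet mesh: 40·(1−10/29) = −18·(ω_p−ω_arm)  ⇒  ω_p−ω_arm = -380/261
exact speed ratio = -380/261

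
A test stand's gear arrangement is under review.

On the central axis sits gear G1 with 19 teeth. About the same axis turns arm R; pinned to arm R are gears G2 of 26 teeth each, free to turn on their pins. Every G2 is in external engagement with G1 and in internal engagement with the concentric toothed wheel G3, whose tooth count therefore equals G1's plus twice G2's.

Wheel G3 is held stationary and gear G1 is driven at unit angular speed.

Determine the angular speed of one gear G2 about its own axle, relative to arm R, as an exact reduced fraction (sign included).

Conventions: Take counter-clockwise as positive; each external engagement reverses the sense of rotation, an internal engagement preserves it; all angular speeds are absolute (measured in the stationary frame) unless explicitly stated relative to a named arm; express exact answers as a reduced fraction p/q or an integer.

-1349/2340

class = planetary set [G3 = 19+2·26 = 71; Willis about the carrier]
ring teeth: 19 + 2·26 = 71
19(ω_sun−ω_arm) = −71(ω_ring−ω_arm),  ω_ring = 0, ω_sun = 1
19(1−ω_arm) = −71(0−ω_arm)  ⇒  90·ω_arm = 19  ⇒  ω_arm = 19/90
sun–planet mesh: 19·(1−19/90) = −26·(ω_p−ω_arm)  ⇒  ω_p−ω_arm = -1349/2340
exact speed ratio = -1349/2340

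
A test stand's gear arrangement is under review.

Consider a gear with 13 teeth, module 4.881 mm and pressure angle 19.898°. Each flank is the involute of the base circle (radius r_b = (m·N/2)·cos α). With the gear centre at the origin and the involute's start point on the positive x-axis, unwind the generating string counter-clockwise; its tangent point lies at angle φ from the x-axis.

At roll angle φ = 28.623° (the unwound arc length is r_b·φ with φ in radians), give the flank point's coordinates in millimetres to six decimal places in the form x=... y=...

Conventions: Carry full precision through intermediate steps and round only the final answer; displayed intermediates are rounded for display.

class = single-mesh tooth geometry [base-circle involute, m = 4.881, 13T]
pitch radius r_p = m·N/2 = 4.881·13/2 = 31.726500
base radius r_b = r_p·cos α = 31.726500·cos 19.898° = 29.832428
roll angle φ = 28.623° = 0.49956559 rad
x = r_b·(cos φ + φ·sin φ) = 33.325948
y = r_b·(sin φ − φ·cos φ) = 1.209115

x=33.325948 y=1.209115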